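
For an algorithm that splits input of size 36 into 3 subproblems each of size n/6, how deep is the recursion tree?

For divide and conquer with division factor 6:

Problem sizes at each level:
Level 0: 36
Level 1: 6
Level 2: 1

The root is level 0 and the size-1 base case is level 2 (the tree spans levels 0 through 2, i.e. 3 levels counting the root), so the depth is the number of divisions: log_6(36) = 2

The recursion tree depth is log_6(36) = 2. At each level, the problem size is divided by 6, so it takes 2 divisions to reduce to a base case of size 1. The algorithm makes 3 recursive calls at each level.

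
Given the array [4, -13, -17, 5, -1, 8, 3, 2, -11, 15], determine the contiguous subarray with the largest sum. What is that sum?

Using Kadane's algorithm on [4, -13, -17, 5, -1, 8, 3, 2, -11, 15]:

Scanning through the array:
Position 1 (value -13): max_ending_here = -9, max_so_far = 4
Position 2 (value -17): max_ending_here = -17, max_so_far = 4
Position 3 (value 5): max_ending_here = 5, max_so_far = 5
Position 4 (value -1): max_ending_here = 4, max_so_far = 5
Position 5 (value 8): max_ending_here = 12, max_so_far = 12
Position 6 (value 3): max_ending_here = 15, max_so_far = 15
Position 7 (value 2): max_ending_here = 17, max_so_far = 17
Position 8 (value -11): max_ending_here = 6, max_so_far = 17
Position 9 (value 15): max_ending_here = 21, max_so_far = 21

Maximum subarray: [5, -1, 8, 3, 2, -11, 15]
Maximum sum: 21

The maximum subarray is [5, -1, 8, 3, 2, -11, 15] with sum 21. This subarray runs from index 3 to index 9.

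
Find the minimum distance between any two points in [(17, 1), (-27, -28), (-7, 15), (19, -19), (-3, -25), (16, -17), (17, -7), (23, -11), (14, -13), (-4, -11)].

Computing all pairwise distances among 10 points:

d((17, 1), (-27, -28)) = 52.6972
d((17, 1), (-7, 15)) = 27.7849
d((17, 1), (19, -19)) = 20.0998
d((17, 1), (-3, -25)) = 32.8024
d((17, 1), (16, -17)) = 18.0278
d((17, 1), (17, -7)) = 8.0
d((17, 1), (23, -11)) = 13.4164
d((17, 1), (14, -13)) = 14.3178
d((17, 1), (-4, -11)) = 24.1868
d((-27, -28), (-7, 15)) = 47.4236
d((-27, -28), (19, -19)) = 46.8722
d((-27, -28), (-3, -25)) = 24.1868
d((-27, -28), (16, -17)) = 44.3847
d((-27, -28), (17, -7)) = 48.7545
d((-27, -28), (23, -11)) = 52.811
d((-27, -28), (14, -13)) = 43.6578
d((-27, -28), (-4, -11)) = 28.6007
d((-7, 15), (19, -19)) = 42.8019
d((-7, 15), (-3, -25)) = 40.1995
d((-7, 15), (16, -17)) = 39.4081
d((-7, 15), (17, -7)) = 32.5576
d((-7, 15), (23, -11)) = 39.6989
d((-7, 15), (14, -13)) = 35.0
d((-7, 15), (-4, -11)) = 26.1725
d((19, -19), (-3, -25)) = 22.8035
d((19, -19), (16, -17)) = 3.6056 <-- minimum
d((19, -19), (17, -7)) = 12.1655
d((19, -19), (23, -11)) = 8.9443
d((19, -19), (14, -13)) = 7.8102
d((19, -19), (-4, -11)) = 24.3516
d((-3, -25), (16, -17)) = 20.6155
d((-3, -25), (17, -7)) = 26.9072
d((-3, -25), (23, -11)) = 29.5296
d((-3, -25), (14, -13)) = 20.8087
d((-3, -25), (-4, -11)) = 14.0357
d((16, -17), (17, -7)) = 10.0499
d((16, -17), (23, -11)) = 9.2195
d((16, -17), (14, -13)) = 4.4721
d((16, -17), (-4, -11)) = 20.8806
d((17, -7), (23, -11)) = 7.2111
d((17, -7), (14, -13)) = 6.7082
d((17, -7), (-4, -11)) = 21.3776
d((23, -11), (14, -13)) = 9.2195
d((23, -11), (-4, -11)) = 27.0
d((14, -13), (-4, -11)) = 18.1108

Closest pair: (19, -19) and (16, -17) with distance 3.6056

The closest pair is (19, -19) and (16, -17) with Euclidean distance 3.6056. For 10 points, brute-force pairwise comparison is shown above. For large n, the divide-and-conquer algorithm (sort by x, recurse on halves, check the dividing strip) achieves O(n log n).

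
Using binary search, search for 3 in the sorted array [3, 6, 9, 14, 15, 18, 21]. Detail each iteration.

Binary search for 3 in [3, 6, 9, 14, 15, 18, 21]:

lo=0, hi=6, mid=3, arr[mid]=14 -> 14 > 3, search left half
lo=0, hi=2, mid=1, arr[mid]=6 -> 6 > 3, search left half
lo=0, hi=0, mid=0, arr[mid]=3 -> Found target at index 0!

Binary search finds 3 at index 0 after 3 comparisons. The search repeatedly halves the search space by comparing with the middle element.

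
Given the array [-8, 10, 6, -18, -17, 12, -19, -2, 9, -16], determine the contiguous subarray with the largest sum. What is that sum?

Using Kadane's algorithm on [-8, 10, 6, -18, -17, 12, -19, -2, 9, -16]:

Scanning through the array:
Position 1 (value 10): max_ending_here = 10, max_so_far = 10
Position 2 (value 6): max_ending_here = 16, max_so_far = 16
Position 3 (value -18): max_ending_here = -2, max_so_far = 16
Position 4 (value -17): max_ending_here = -17, max_so_far = 16
Position 5 (value 12): max_ending_here = 12, max_so_far = 16
Position 6 (value -19): max_ending_here = -7, max_so_far = 16
Position 7 (value -2): max_ending_here = -2, max_so_far = 16
Position 8 (value 9): max_ending_here = 9, max_so_far = 16
Position 9 (value -16): max_ending_here = -7, max_so_far = 16

Maximum subarray: [10, 6]
Maximum sum: 16

The maximum subarray is [10, 6] with sum 16. This subarray runs from index 1 to index 2.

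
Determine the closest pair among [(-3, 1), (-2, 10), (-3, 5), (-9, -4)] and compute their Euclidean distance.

Computing all pairwise distances among 4 points:

d((-3, 1), (-2, 10)) = 9.0554
d((-3, 1), (-3, 5)) = 4.0 <-- minimum
d((-3, 1), (-9, -4)) = 7.8102
d((-2, 10), (-3, 5)) = 5.099
d((-2, 10), (-9, -4)) = 15.6525
d((-3, 5), (-9, -4)) = 10.8167

Closest pair: (-3, 1) and (-3, 5) with distance 4.0

The closest pair is (-3, 1) and (-3, 5) with Euclidean distance 4.0. For 4 points, brute-force pairwise comparison is shown above. For large n, the divide-and-conquer algorithm (sort by x, recurse on halves, check the dividing strip) achieves O(n log n).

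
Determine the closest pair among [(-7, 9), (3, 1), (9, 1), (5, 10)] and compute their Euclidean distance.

Computing all pairwise distances among 4 points:

d((-7, 9), (3, 1)) = 12.8062
d((-7, 9), (9, 1)) = 17.8885
d((-7, 9), (5, 10)) = 12.0416
d((3, 1), (9, 1)) = 6.0 <-- minimum
d((3, 1), (5, 10)) = 9.2195
d((9, 1), (5, 10)) = 9.8489

Closest pair: (3, 1) and (9, 1) with distance 6.0

The closest pair is (3, 1) and (9, 1) with Euclidean distance 6.0. For 4 points, brute-force pairwise comparison is shown above. For large n, the divide-and-conquer algorithm (sort by x, recurse on halves, check the dividing strip) achieves O(n log n).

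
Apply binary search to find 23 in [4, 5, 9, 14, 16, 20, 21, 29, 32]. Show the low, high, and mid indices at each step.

Binary search for 23 in [4, 5, 9, 14, 16, 20, 21, 29, 32]:

lo=0, hi=8, mid=4, arr[mid]=16 -> 16 < 23, search right half
lo=5, hi=8, mid=6, arr[mid]=21 -> 21 < 23, search right half
lo=7, hi=8, mid=7, arr[mid]=29 -> 29 > 23, search left half
lo=7 > hi=6, target 23 not found

Binary search determines that 23 is not in the array after 3 comparisons. The search space was exhausted without finding the target.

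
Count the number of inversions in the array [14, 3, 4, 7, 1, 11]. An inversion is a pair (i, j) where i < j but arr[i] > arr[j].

Finding inversions in [14, 3, 4, 7, 1, 11]:

(0, 1): arr[0]=14 > arr[1]=3
(0, 2): arr[0]=14 > arr[2]=4
(0, 3): arr[0]=14 > arr[3]=7
(0, 4): arr[0]=14 > arr[4]=1
(0, 5): arr[0]=14 > arr[5]=11
(1, 4): arr[1]=3 > arr[4]=1
(2, 4): arr[2]=4 > arr[4]=1
(3, 4): arr[3]=7 > arr[4]=1

Total inversions: 8

The array has 8 inversion(s): (0,1), (0,2), (0,3), (0,4), (0,5), (1,4), (2,4), (3,4). Each pair (i,j) satisfies i < j and arr[i] > arr[j].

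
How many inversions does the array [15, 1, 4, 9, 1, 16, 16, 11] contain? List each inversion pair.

Finding inversions in [15, 1, 4, 9, 1, 16, 16, 11]:

(0, 1): arr[0]=15 > arr[1]=1
(0, 2): arr[0]=15 > arr[2]=4
(0, 3): arr[0]=15 > arr[3]=9
(0, 4): arr[0]=15 > arr[4]=1
(0, 7): arr[0]=15 > arr[7]=11
(2, 4): arr[2]=4 > arr[4]=1
(3, 4): arr[3]=9 > arr[4]=1
(5, 7): arr[5]=16 > arr[7]=11
(6, 7): arr[6]=16 > arr[7]=11

Total inversions: 9

The array has 9 inversion(s): (0,1), (0,2), (0,3), (0,4), (0,7), (2,4), (3,4), (5,7), (6,7). Each pair (i,j) satisfies i < j and arr[i] > arr[j].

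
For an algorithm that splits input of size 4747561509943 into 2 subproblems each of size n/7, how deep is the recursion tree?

For divide and conquer with division factor 7:

Problem sizes at each level:
Level 0: 4747561509943
Level 1: 678223072849
Level 2: 96889010407
Level 3: 13841287201
Level 4: 1977326743
Level 5: 282475249
Level 6: 40353607
Level 7: 5764801
Level 8: 823543
Level 9: 117649
Level 10: 16807
Level 11: 2401
Level 12: 343
Level 13: 49
Level 14: 7
Level 15: 1

The root is level 0 and the size-1 base case is level 15 (the tree spans levels 0 through 15, i.e. 16 levels counting the root), so the depth is the number of divisions: log_7(4747561509943) = 15

The recursion tree depth is log_7(4747561509943) = 15. At each level, the problem size is divided by 7, so it takes 15 divisions to reduce to a base case of size 1. The algorithm makes 2 recursive calls at each level.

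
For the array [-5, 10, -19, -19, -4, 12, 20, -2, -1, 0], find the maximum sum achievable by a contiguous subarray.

Using Kadane's algorithm on [-5, 10, -19, -19, -4, 12, 20, -2, -1, 0]:

Scanning through the array:
Position 1 (value 10): max_ending_here = 10, max_so_far = 10
Position 2 (value -19): max_ending_here = -9, max_so_far = 10
Position 3 (value -19): max_ending_here = -19, max_so_far = 10
Position 4 (value -4): max_ending_here = -4, max_so_far = 10
Position 5 (value 12): max_ending_here = 12, max_so_far = 12
Position 6 (value 20): max_ending_here = 32, max_so_far = 32
Position 7 (value -2): max_ending_here = 30, max_so_far = 32
Position 8 (value -1): max_ending_here = 29, max_so_far = 32
Position 9 (value 0): max_ending_here = 29, max_so_far = 32

Maximum subarray: [12, 20]
Maximum sum: 32

The maximum subarray is [12, 20] with sum 32. This subarray runs from index 5 to index 6.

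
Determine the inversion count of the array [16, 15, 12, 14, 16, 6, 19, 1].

Finding inversions in [16, 15, 12, 14, 16, 6, 19, 1]:

(0, 1): arr[0]=16 > arr[1]=15
(0, 2): arr[0]=16 > arr[2]=12
(0, 3): arr[0]=16 > arr[3]=14
(0, 5): arr[0]=16 > arr[5]=6
(0, 7): arr[0]=16 > arr[7]=1
(1, 2): arr[1]=15 > arr[2]=12
(1, 3): arr[1]=15 > arr[3]=14
(1, 5): arr[1]=15 > arr[5]=6
(1, 7): arr[1]=15 > arr[7]=1
(2, 5): arr[2]=12 > arr[5]=6
(2, 7): arr[2]=12 > arr[7]=1
(3, 5): arr[3]=14 > arr[5]=6
(3, 7): arr[3]=14 > arr[7]=1
(4, 5): arr[4]=16 > arr[5]=6
(4, 7): arr[4]=16 > arr[7]=1
(5, 7): arr[5]=6 > arr[7]=1
(6, 7): arr[6]=19 > arr[7]=1

Total inversions: 17

The array has 17 inversion(s): (0,1), (0,2), (0,3), (0,5), (0,7), (1,2), (1,3), (1,5), (1,7), (2,5), (2,7), (3,5), (3,7), (4,5), (4,7), (5,7), (6,7). Each pair (i,j) satisfies i < j and arr[i] > arr[j].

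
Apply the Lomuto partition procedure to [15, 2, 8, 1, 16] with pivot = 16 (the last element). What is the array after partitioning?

Lomuto partition with pivot = 16:

Initial array: [15, 2, 8, 1, 16]

arr[0]=15 <= 16: swap with position 0, array becomes [15, 2, 8, 1, 16]
arr[1]=2 <= 16: swap with position 1, array becomes [15, 2, 8, 1, 16]
arr[2]=8 <= 16: swap with position 2, array becomes [15, 2, 8, 1, 16]
arr[3]=1 <= 16: swap with position 3, array becomes [15, 2, 8, 1, 16]

Place pivot at position 4: [15, 2, 8, 1, 16]
Pivot position: 4

After partitioning with pivot 16, the array becomes [15, 2, 8, 1, 16]. The pivot is placed at index 4. All elements to the left of the pivot are <= 16, and all elements to the right are > 16.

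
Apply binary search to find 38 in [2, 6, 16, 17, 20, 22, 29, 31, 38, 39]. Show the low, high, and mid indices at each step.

Binary search for 38 in [2, 6, 16, 17, 20, 22, 29, 31, 38, 39]:

lo=0, hi=9, mid=4, arr[mid]=20 -> 20 < 38, search right half
lo=5, hi=9, mid=7, arr[mid]=31 -> 31 < 38, search right half
lo=8, hi=9, mid=8, arr[mid]=38 -> Found target at index 8!

Binary search finds 38 at index 8 after 3 comparisons. The search repeatedly halves the search space by comparing with the middle element.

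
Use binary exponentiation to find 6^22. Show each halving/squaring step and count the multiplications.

Computing 6^22 by squaring (build up from 6^1; each line after the first costs one multiplication):

6^1 = 6
6^2 = (6^1)^2 = 6^2 = 36
6^4 = (6^2)^2 = 36^2 = 1296
6^5 = 6 * 6^4 = 6 * 1296 = 7776
6^10 = (6^5)^2 = 7776^2 = 60466176
6^11 = 6 * 6^10 = 6 * 60466176 = 362797056
6^22 = (6^11)^2 = 362797056^2 = 131621703842267136

Result: 131621703842267136
Multiplications needed: 6 (6 lines after 6^1)

6^22 = 131621703842267136. Using exponentiation by squaring, this requires 6 multiplications. The key idea: if the exponent is even, square the half-power; if odd, multiply by the base once.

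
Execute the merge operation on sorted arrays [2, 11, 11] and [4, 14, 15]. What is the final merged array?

Merging process:

Compare 2 vs 4: take 2 from left. Merged: [2]
Compare 11 vs 4: take 4 from right. Merged: [2, 4]
Compare 11 vs 14: take 11 from left. Merged: [2, 4, 11]
Compare 11 vs 14: take 11 from left. Merged: [2, 4, 11, 11]
Append remaining from right: [14, 15]. Merged: [2, 4, 11, 11, 14, 15]

Final merged array: [2, 4, 11, 11, 14, 15]
Total comparisons: 4

The merged array is [2, 4, 11, 11, 14, 15], requiring 4 comparisons. The merge step runs in O(n) time where n is the total number of elements.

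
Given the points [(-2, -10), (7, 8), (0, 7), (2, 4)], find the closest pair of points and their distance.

Computing all pairwise distances among 4 points:

d((-2, -10), (7, 8)) = 20.1246
d((-2, -10), (0, 7)) = 17.1172
d((-2, -10), (2, 4)) = 14.5602
d((7, 8), (0, 7)) = 7.0711
d((7, 8), (2, 4)) = 6.4031
d((0, 7), (2, 4)) = 3.6056 <-- minimum

Closest pair: (0, 7) and (2, 4) with distance 3.6056

The closest pair is (0, 7) and (2, 4) with Euclidean distance 3.6056. For 4 points, brute-force pairwise comparison is shown above. For large n, the divide-and-conquer algorithm (sort by x, recurse on halves, check the dividing strip) achieves O(n log n).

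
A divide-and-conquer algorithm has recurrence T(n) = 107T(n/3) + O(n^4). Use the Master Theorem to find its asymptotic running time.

Master Theorem for T(n) = 107T(n/3) + O(n^4):

a = 107, b = 3, c = 4
log_b(a) = log_3(107) = 4.2534

Case 1: c = 4 < log_3(107) = 4.2534
T(n) = O(n^(log_3 107))

For T(n) = 107T(n/3) + O(n^4): log_3(107) = 4.2534. This is Case 1 of the Master Theorem (c < log_b(a), work dominated by leaves), giving O(n^(log_3 107)).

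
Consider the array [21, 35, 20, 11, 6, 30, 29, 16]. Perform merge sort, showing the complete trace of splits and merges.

Merge sort trace:

Split: [21, 35, 20, 11, 6, 30, 29, 16] -> [21, 35, 20, 11] and [6, 30, 29, 16]
  Split: [21, 35, 20, 11] -> [21, 35] and [20, 11]
    Split: [21, 35] -> [21] and [35]
    Merge: [21] + [35] -> [21, 35]
    Split: [20, 11] -> [20] and [11]
    Merge: [20] + [11] -> [11, 20]
  Merge: [21, 35] + [11, 20] -> [11, 20, 21, 35]
  Split: [6, 30, 29, 16] -> [6, 30] and [29, 16]
    Split: [6, 30] -> [6] and [30]
    Merge: [6] + [30] -> [6, 30]
    Split: [29, 16] -> [29] and [16]
    Merge: [29] + [16] -> [16, 29]
  Merge: [6, 30] + [16, 29] -> [6, 16, 29, 30]
Merge: [11, 20, 21, 35] + [6, 16, 29, 30] -> [6, 11, 16, 20, 21, 29, 30, 35]

Final sorted array: [6, 11, 16, 20, 21, 29, 30, 35]

The merge sort proceeds by recursively splitting the array and merging sorted halves.
After all merges, the sorted array is [6, 11, 16, 20, 21, 29, 30, 35].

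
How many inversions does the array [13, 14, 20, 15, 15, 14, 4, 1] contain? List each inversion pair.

Finding inversions in [13, 14, 20, 15, 15, 14, 4, 1]:

(0, 6): arr[0]=13 > arr[6]=4
(0, 7): arr[0]=13 > arr[7]=1
(1, 6): arr[1]=14 > arr[6]=4
(1, 7): arr[1]=14 > arr[7]=1
(2, 3): arr[2]=20 > arr[3]=15
(2, 4): arr[2]=20 > arr[4]=15
(2, 5): arr[2]=20 > arr[5]=14
(2, 6): arr[2]=20 > arr[6]=4
(2, 7): arr[2]=20 > arr[7]=1
(3, 5): arr[3]=15 > arr[5]=14
(3, 6): arr[3]=15 > arr[6]=4
(3, 7): arr[3]=15 > arr[7]=1
(4, 5): arr[4]=15 > arr[5]=14
(4, 6): arr[4]=15 > arr[6]=4
(4, 7): arr[4]=15 > arr[7]=1
(5, 6): arr[5]=14 > arr[6]=4
(5, 7): arr[5]=14 > arr[7]=1
(6, 7): arr[6]=4 > arr[7]=1

Total inversions: 18

The array has 18 inversion(s): (0,6), (0,7), (1,6), (1,7), (2,3), (2,4), (2,5), (2,6), (2,7), (3,5), (3,6), (3,7), (4,5), (4,6), (4,7), (5,6), (5,7), (6,7). Each pair (i,j) satisfies i < j and arr[i] > arr[j].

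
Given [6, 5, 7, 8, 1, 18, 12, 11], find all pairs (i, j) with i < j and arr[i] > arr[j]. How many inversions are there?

Finding inversions in [6, 5, 7, 8, 1, 18, 12, 11]:

(0, 1): arr[0]=6 > arr[1]=5
(0, 4): arr[0]=6 > arr[4]=1
(1, 4): arr[1]=5 > arr[4]=1
(2, 4): arr[2]=7 > arr[4]=1
(3, 4): arr[3]=8 > arr[4]=1
(5, 6): arr[5]=18 > arr[6]=12
(5, 7): arr[5]=18 > arr[7]=11
(6, 7): arr[6]=12 > arr[7]=11

Total inversions: 8

The array has 8 inversion(s): (0,1), (0,4), (1,4), (2,4), (3,4), (5,6), (5,7), (6,7). Each pair (i,j) satisfies i < j and arr[i] > arr[j].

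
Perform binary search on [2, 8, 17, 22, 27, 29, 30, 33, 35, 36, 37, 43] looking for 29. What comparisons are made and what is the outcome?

Binary search for 29 in [2, 8, 17, 22, 27, 29, 30, 33, 35, 36, 37, 43]:

lo=0, hi=11, mid=5, arr[mid]=29 -> Found target at index 5!

Binary search finds 29 at index 5 after 1 comparisons. The search repeatedly halves the search space by comparing with the middle element.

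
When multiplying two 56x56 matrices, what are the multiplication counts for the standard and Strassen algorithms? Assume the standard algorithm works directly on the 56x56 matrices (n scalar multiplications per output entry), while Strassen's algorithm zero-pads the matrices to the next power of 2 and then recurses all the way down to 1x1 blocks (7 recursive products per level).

Matrix multiplication for 56x56 matrices:

Strassen's algorithm requires power-of-2 dimensions. Pad 56x56 to 64x64 (next power of 2).

Standard algorithm: 56^3 = 175616 multiplications
Strassen's algorithm: 7^(log2(64)) = 7^6 = 117649 multiplications
Savings: 175616 - 117649 = 57967 multiplications

Standard: 175616 multiplications (56^3). Strassen: 117649 multiplications (7^6, after padding to 64x64). Strassen reduces 8 recursive multiplications to 7 at each level.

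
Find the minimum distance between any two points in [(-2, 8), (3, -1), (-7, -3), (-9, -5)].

Computing all pairwise distances among 4 points:

d((-2, 8), (3, -1)) = 10.2956
d((-2, 8), (-7, -3)) = 12.083
d((-2, 8), (-9, -5)) = 14.7648
d((3, -1), (-7, -3)) = 10.198
d((3, -1), (-9, -5)) = 12.6491
d((-7, -3), (-9, -5)) = 2.8284 <-- minimum

Closest pair: (-7, -3) and (-9, -5) with distance 2.8284

The closest pair is (-7, -3) and (-9, -5) with Euclidean distance 2.8284. For 4 points, brute-force pairwise comparison is shown above. For large n, the divide-and-conquer algorithm (sort by x, recurse on halves, check the dividing strip) achieves O(n log n).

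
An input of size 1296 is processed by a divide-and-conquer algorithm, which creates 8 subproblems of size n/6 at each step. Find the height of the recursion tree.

For divide and conquer with division factor 6:

Problem sizes at each level:
Level 0: 1296
Level 1: 216
Level 2: 36
Level 3: 6
Level 4: 1

The root is level 0 and the size-1 base case is level 4 (the tree spans levels 0 through 4, i.e. 5 levels counting the root), so the depth is the number of divisions: log_6(1296) = 4

The recursion tree depth is log_6(1296) = 4. At each level, the problem size is divided by 6, so it takes 4 divisions to reduce to a base case of size 1. The algorithm makes 8 recursive calls at each level.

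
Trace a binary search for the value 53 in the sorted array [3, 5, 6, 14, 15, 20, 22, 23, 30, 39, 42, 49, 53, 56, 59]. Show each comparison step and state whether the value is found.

Binary search for 53 in [3, 5, 6, 14, 15, 20, 22, 23, 30, 39, 42, 49, 53, 56, 59]:

lo=0, hi=14, mid=7, arr[mid]=23 -> 23 < 53, search right half
lo=8, hi=14, mid=11, arr[mid]=49 -> 49 < 53, search right half
lo=12, hi=14, mid=13, arr[mid]=56 -> 56 > 53, search left half
lo=12, hi=12, mid=12, arr[mid]=53 -> Found target at index 12!

Binary search finds 53 at index 12 after 4 comparisons. The search repeatedly halves the search space by comparing with the middle element.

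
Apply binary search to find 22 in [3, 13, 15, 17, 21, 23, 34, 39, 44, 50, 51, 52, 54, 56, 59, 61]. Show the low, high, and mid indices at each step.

Binary search for 22 in [3, 13, 15, 17, 21, 23, 34, 39, 44, 50, 51, 52, 54, 56, 59, 61]:

lo=0, hi=15, mid=7, arr[mid]=39 -> 39 > 22, search left half
lo=0, hi=6, mid=3, arr[mid]=17 -> 17 < 22, search right half
lo=4, hi=6, mid=5, arr[mid]=23 -> 23 > 22, search left half
lo=4, hi=4, mid=4, arr[mid]=21 -> 21 < 22, search right half
lo=5 > hi=4, target 22 not found

Binary search determines that 22 is not in the array after 4 comparisons. The search space was exhausted without finding the target.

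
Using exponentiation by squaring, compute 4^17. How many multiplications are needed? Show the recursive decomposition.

Computing 4^17 by squaring (build up from 4^1; each line after the first costs one multiplication):

4^1 = 4
4^2 = (4^1)^2 = 4^2 = 16
4^4 = (4^2)^2 = 16^2 = 256
4^8 = (4^4)^2 = 256^2 = 65536
4^16 = (4^8)^2 = 65536^2 = 4294967296
4^17 = 4 * 4^16 = 4 * 4294967296 = 17179869184

Result: 17179869184
Multiplications needed: 5 (5 lines after 4^1)

4^17 = 17179869184. Using exponentiation by squaring, this requires 5 multiplications. The key idea: if the exponent is even, square the half-power; if odd, multiply by the base once.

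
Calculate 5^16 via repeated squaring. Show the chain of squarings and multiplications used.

Computing 5^16 by squaring (build up from 5^1; each line after the first costs one multiplication):

5^1 = 5
5^2 = (5^1)^2 = 5^2 = 25
5^4 = (5^2)^2 = 25^2 = 625
5^8 = (5^4)^2 = 625^2 = 390625
5^16 = (5^8)^2 = 390625^2 = 152587890625

Result: 152587890625
Multiplications needed: 4 (4 lines after 5^1)

5^16 = 152587890625. Using exponentiation by squaring, this requires 4 multiplications. The key idea: if the exponent is even, square the half-power; if odd, multiply by the base once.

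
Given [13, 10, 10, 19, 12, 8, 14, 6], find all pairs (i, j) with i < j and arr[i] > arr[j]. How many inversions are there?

Finding inversions in [13, 10, 10, 19, 12, 8, 14, 6]:

(0, 1): arr[0]=13 > arr[1]=10
(0, 2): arr[0]=13 > arr[2]=10
(0, 4): arr[0]=13 > arr[4]=12
(0, 5): arr[0]=13 > arr[5]=8
(0, 7): arr[0]=13 > arr[7]=6
(1, 5): arr[1]=10 > arr[5]=8
(1, 7): arr[1]=10 > arr[7]=6
(2, 5): arr[2]=10 > arr[5]=8
(2, 7): arr[2]=10 > arr[7]=6
(3, 4): arr[3]=19 > arr[4]=12
(3, 5): arr[3]=19 > arr[5]=8
(3, 6): arr[3]=19 > arr[6]=14
(3, 7): arr[3]=19 > arr[7]=6
(4, 5): arr[4]=12 > arr[5]=8
(4, 7): arr[4]=12 > arr[7]=6
(5, 7): arr[5]=8 > arr[7]=6
(6, 7): arr[6]=14 > arr[7]=6

Total inversions: 17

The array has 17 inversion(s): (0,1), (0,2), (0,4), (0,5), (0,7), (1,5), (1,7), (2,5), (2,7), (3,4), (3,5), (3,6), (3,7), (4,5), (4,7), (5,7), (6,7). Each pair (i,j) satisfies i < j and arr[i] > arr[j].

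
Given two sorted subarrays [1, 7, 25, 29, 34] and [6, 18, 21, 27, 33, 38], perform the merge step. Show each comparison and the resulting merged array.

Merging process:

Compare 1 vs 6: take 1 from left. Merged: [1]
Compare 7 vs 6: take 6 from right. Merged: [1, 6]
Compare 7 vs 18: take 7 from left. Merged: [1, 6, 7]
Compare 25 vs 18: take 18 from right. Merged: [1, 6, 7, 18]
Compare 25 vs 21: take 21 from right. Merged: [1, 6, 7, 18, 21]
Compare 25 vs 27: take 25 from left. Merged: [1, 6, 7, 18, 21, 25]
Compare 29 vs 27: take 27 from right. Merged: [1, 6, 7, 18, 21, 25, 27]
Compare 29 vs 33: take 29 from left. Merged: [1, 6, 7, 18, 21, 25, 27, 29]
Compare 34 vs 33: take 33 from right. Merged: [1, 6, 7, 18, 21, 25, 27, 29, 33]
Compare 34 vs 38: take 34 from left. Merged: [1, 6, 7, 18, 21, 25, 27, 29, 33, 34]
Append remaining from right: [38]. Merged: [1, 6, 7, 18, 21, 25, 27, 29, 33, 34, 38]

Final merged array: [1, 6, 7, 18, 21, 25, 27, 29, 33, 34, 38]
Total comparisons: 10

The merged array is [1, 6, 7, 18, 21, 25, 27, 29, 33, 34, 38], requiring 10 comparisons. The merge step runs in O(n) time where n is the total number of elements.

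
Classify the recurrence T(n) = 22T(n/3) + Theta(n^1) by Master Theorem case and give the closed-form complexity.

Master Theorem for T(n) = 22T(n/3) + O(n^1):

a = 22, b = 3, c = 1
log_b(a) = log_3(22) = 2.8136

Case 1: c = 1 < log_3(22) = 2.8136
T(n) = O(n^(log_3 22))

For T(n) = 22T(n/3) + O(n^1): log_3(22) = 2.8136. This is Case 1 of the Master Theorem (c < log_b(a), work dominated by leaves), giving O(n^(log_3 22)).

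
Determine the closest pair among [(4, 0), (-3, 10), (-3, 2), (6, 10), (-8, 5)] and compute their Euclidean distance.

Computing all pairwise distances among 5 points:

d((4, 0), (-3, 10)) = 12.2066
d((4, 0), (-3, 2)) = 7.2801
d((4, 0), (6, 10)) = 10.198
d((4, 0), (-8, 5)) = 13.0
d((-3, 10), (-3, 2)) = 8.0
d((-3, 10), (6, 10)) = 9.0
d((-3, 10), (-8, 5)) = 7.0711
d((-3, 2), (6, 10)) = 12.0416
d((-3, 2), (-8, 5)) = 5.831 <-- minimum
d((6, 10), (-8, 5)) = 14.8661

Closest pair: (-3, 2) and (-8, 5) with distance 5.831

The closest pair is (-3, 2) and (-8, 5) with Euclidean distance 5.831. For 5 points, brute-force pairwise comparison is shown above. For large n, the divide-and-conquer algorithm (sort by x, recurse on halves, check the dividing strip) achieves O(n log n).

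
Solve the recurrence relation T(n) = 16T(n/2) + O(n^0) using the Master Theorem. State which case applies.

Master Theorem for T(n) = 16T(n/2) + O(n^0):

a = 16, b = 2, c = 0
log_b(a) = log_2(16) = 4.0000

Case 1: c = 0 < log_2(16) = 4.0000
T(n) = O(n^(log_2 16)) = O(n^4)

For T(n) = 16T(n/2) + O(n^0): log_2(16) = 4.0000. This is Case 1 of the Master Theorem (c < log_b(a), work dominated by leaves), giving O(n^4).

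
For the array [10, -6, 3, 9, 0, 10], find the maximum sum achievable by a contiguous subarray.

Using Kadane's algorithm on [10, -6, 3, 9, 0, 10]:

Scanning through the array:
Position 1 (value -6): max_ending_here = 4, max_so_far = 10
Position 2 (value 3): max_ending_here = 7, max_so_far = 10
Position 3 (value 9): max_ending_here = 16, max_so_far = 16
Position 4 (value 0): max_ending_here = 16, max_so_far = 16
Position 5 (value 10): max_ending_here = 26, max_so_far = 26

Maximum subarray: [10, -6, 3, 9, 0, 10]
Maximum sum: 26

The maximum subarray is [10, -6, 3, 9, 0, 10] with sum 26. This subarray runs from index 0 to index 5.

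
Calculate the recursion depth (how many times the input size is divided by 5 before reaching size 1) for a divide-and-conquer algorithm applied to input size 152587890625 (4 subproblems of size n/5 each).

For divide and conquer with division factor 5:

Problem sizes at each level:
Level 0: 152587890625
Level 1: 30517578125
Level 2: 6103515625
Level 3: 1220703125
Level 4: 244140625
Level 5: 48828125
Level 6: 9765625
Level 7: 1953125
Level 8: 390625
Level 9: 78125
Level 10: 15625
Level 11: 3125
Level 12: 625
Level 13: 125
Level 14: 25
Level 15: 5
Level 16: 1

The root is level 0 and the size-1 base case is level 16 (the tree spans levels 0 through 16, i.e. 17 levels counting the root), so the depth is the number of divisions: log_5(152587890625) = 16

The recursion tree depth is log_5(152587890625) = 16. At each level, the problem size is divided by 5, so it takes 16 divisions to reduce to a base case of size 1. The algorithm makes 4 recursive calls at each level.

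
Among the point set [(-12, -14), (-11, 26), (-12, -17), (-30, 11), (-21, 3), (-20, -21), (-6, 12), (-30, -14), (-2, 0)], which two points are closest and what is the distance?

Computing all pairwise distances among 9 points:

d((-12, -14), (-11, 26)) = 40.0125
d((-12, -14), (-12, -17)) = 3.0 <-- minimum
d((-12, -14), (-30, 11)) = 30.8058
d((-12, -14), (-21, 3)) = 19.2354
d((-12, -14), (-20, -21)) = 10.6301
d((-12, -14), (-6, 12)) = 26.6833
d((-12, -14), (-30, -14)) = 18.0
d((-12, -14), (-2, 0)) = 17.2047
d((-11, 26), (-12, -17)) = 43.0116
d((-11, 26), (-30, 11)) = 24.2074
d((-11, 26), (-21, 3)) = 25.0799
d((-11, 26), (-20, -21)) = 47.8539
d((-11, 26), (-6, 12)) = 14.8661
d((-11, 26), (-30, -14)) = 44.2832
d((-11, 26), (-2, 0)) = 27.5136
d((-12, -17), (-30, 11)) = 33.2866
d((-12, -17), (-21, 3)) = 21.9317
d((-12, -17), (-20, -21)) = 8.9443
d((-12, -17), (-6, 12)) = 29.6142
d((-12, -17), (-30, -14)) = 18.2483
d((-12, -17), (-2, 0)) = 19.7231
d((-30, 11), (-21, 3)) = 12.0416
d((-30, 11), (-20, -21)) = 33.5261
d((-30, 11), (-6, 12)) = 24.0208
d((-30, 11), (-30, -14)) = 25.0
d((-30, 11), (-2, 0)) = 30.0832
d((-21, 3), (-20, -21)) = 24.0208
d((-21, 3), (-6, 12)) = 17.4929
d((-21, 3), (-30, -14)) = 19.2354
d((-21, 3), (-2, 0)) = 19.2354
d((-20, -21), (-6, 12)) = 35.8469
d((-20, -21), (-30, -14)) = 12.2066
d((-20, -21), (-2, 0)) = 27.6586
d((-6, 12), (-30, -14)) = 35.3836
d((-6, 12), (-2, 0)) = 12.6491
d((-30, -14), (-2, 0)) = 31.305

Closest pair: (-12, -14) and (-12, -17) with distance 3.0

The closest pair is (-12, -14) and (-12, -17) with Euclidean distance 3.0. For 9 points, brute-force pairwise comparison is shown above. For large n, the divide-and-conquer algorithm (sort by x, recurse on halves, check the dividing strip) achieves O(n log n).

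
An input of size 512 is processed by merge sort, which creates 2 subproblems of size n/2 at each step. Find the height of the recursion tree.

For divide and conquer with division factor 2:

Problem sizes at each level:
Level 0: 512
Level 1: 256
Level 2: 128
Level 3: 64
Level 4: 32
Level 5: 16
Level 6: 8
Level 7: 4
Level 8: 2
Level 9: 1

The root is level 0 and the size-1 base case is level 9 (the tree spans levels 0 through 9, i.e. 10 levels counting the root), so the depth is the number of divisions: log_2(512) = 9

The recursion tree depth is log_2(512) = 9. At each level, the problem size is divided by 2, so it takes 9 divisions to reduce to a base case of size 1. The algorithm makes 2 recursive calls at each level.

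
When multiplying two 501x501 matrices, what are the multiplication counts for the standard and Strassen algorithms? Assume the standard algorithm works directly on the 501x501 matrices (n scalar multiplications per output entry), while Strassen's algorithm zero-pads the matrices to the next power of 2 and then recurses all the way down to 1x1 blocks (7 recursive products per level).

Matrix multiplication for 501x501 matrices:

Strassen's algorithm requires power-of-2 dimensions. Pad 501x501 to 512x512 (next power of 2).

Standard algorithm: 501^3 = 125751501 multiplications
Strassen's algorithm: 7^(log2(512)) = 7^9 = 40353607 multiplications
Savings: 125751501 - 40353607 = 85397894 multiplications

Standard: 125751501 multiplications (501^3). Strassen: 40353607 multiplications (7^9, after padding to 512x512). Strassen reduces 8 recursive multiplications to 7 at each level.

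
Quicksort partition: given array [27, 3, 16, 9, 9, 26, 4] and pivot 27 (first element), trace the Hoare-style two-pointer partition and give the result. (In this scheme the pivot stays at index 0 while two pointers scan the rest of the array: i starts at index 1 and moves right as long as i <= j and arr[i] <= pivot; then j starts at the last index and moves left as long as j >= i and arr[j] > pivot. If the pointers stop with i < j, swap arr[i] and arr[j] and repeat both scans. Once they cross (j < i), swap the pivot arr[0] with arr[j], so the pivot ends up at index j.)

Hoare-style two-pointer partition with pivot = 27:

Initial array: [27, 3, 16, 9, 9, 26, 4]

Pointers start at i = 1, j = 6.
i ends at 7, j ends at 6: the pointers have crossed (j < i), so scanning stops.

Swap pivot arr[0] with arr[6] to place pivot at position 6: [4, 3, 16, 9, 9, 26, 27]
Pivot position: 6

After partitioning with pivot 27, the array becomes [4, 3, 16, 9, 9, 26, 27]. The pivot is placed at index 6. All elements to the left of the pivot are <= 27, and all elements to the right are > 27.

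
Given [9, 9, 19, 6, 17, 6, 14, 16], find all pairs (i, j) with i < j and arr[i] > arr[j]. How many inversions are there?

Finding inversions in [9, 9, 19, 6, 17, 6, 14, 16]:

(0, 3): arr[0]=9 > arr[3]=6
(0, 5): arr[0]=9 > arr[5]=6
(1, 3): arr[1]=9 > arr[3]=6
(1, 5): arr[1]=9 > arr[5]=6
(2, 3): arr[2]=19 > arr[3]=6
(2, 4): arr[2]=19 > arr[4]=17
(2, 5): arr[2]=19 > arr[5]=6
(2, 6): arr[2]=19 > arr[6]=14
(2, 7): arr[2]=19 > arr[7]=16
(4, 5): arr[4]=17 > arr[5]=6
(4, 6): arr[4]=17 > arr[6]=14
(4, 7): arr[4]=17 > arr[7]=16

Total inversions: 12

The array has 12 inversion(s): (0,3), (0,5), (1,3), (1,5), (2,3), (2,4), (2,5), (2,6), (2,7), (4,5), (4,6), (4,7). Each pair (i,j) satisfies i < j and arr[i] > arr[j].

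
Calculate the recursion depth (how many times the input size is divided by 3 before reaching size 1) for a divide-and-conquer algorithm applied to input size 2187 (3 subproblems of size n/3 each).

For divide and conquer with division factor 3:

Problem sizes at each level:
Level 0: 2187
Level 1: 729
Level 2: 243
Level 3: 81
Level 4: 27
Level 5: 9
Level 6: 3
Level 7: 1

The root is level 0 and the size-1 base case is level 7 (the tree spans levels 0 through 7, i.e. 8 levels counting the root), so the depth is the number of divisions: log_3(2187) = 7

The recursion tree depth is log_3(2187) = 7. At each level, the problem size is divided by 3, so it takes 7 divisions to reduce to a base case of size 1. The algorithm makes 3 recursive calls at each level.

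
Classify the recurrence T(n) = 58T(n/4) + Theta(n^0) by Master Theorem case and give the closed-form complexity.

Master Theorem for T(n) = 58T(n/4) + O(n^0):

a = 58, b = 4, c = 0
log_b(a) = log_4(58) = 2.9290

Case 1: c = 0 < log_4(58) = 2.9290
T(n) = O(n^(log_4 58))

For T(n) = 58T(n/4) + O(n^0): log_4(58) = 2.9290. This is Case 1 of the Master Theorem (c < log_b(a), work dominated by leaves), giving O(n^(log_4 58)).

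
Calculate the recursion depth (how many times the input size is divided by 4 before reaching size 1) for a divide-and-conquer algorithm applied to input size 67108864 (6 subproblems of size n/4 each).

For divide and conquer with division factor 4:

Problem sizes at each level:
Level 0: 67108864
Level 1: 16777216
Level 2: 4194304
Level 3: 1048576
Level 4: 262144
Level 5: 65536
Level 6: 16384
Level 7: 4096
Level 8: 1024
Level 9: 256
Level 10: 64
Level 11: 16
Level 12: 4
Level 13: 1

The root is level 0 and the size-1 base case is level 13 (the tree spans levels 0 through 13, i.e. 14 levels counting the root), so the depth is the number of divisions: log_4(67108864) = 13

The recursion tree depth is log_4(67108864) = 13. At each level, the problem size is divided by 4, so it takes 13 divisions to reduce to a base case of size 1. The algorithm makes 6 recursive calls at each level.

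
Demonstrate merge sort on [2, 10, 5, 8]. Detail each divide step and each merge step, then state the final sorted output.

Merge sort trace:

Split: [2, 10, 5, 8] -> [2, 10] and [5, 8]
  Split: [2, 10] -> [2] and [10]
  Merge: [2] + [10] -> [2, 10]
  Split: [5, 8] -> [5] and [8]
  Merge: [5] + [8] -> [5, 8]
Merge: [2, 10] + [5, 8] -> [2, 5, 8, 10]

Final sorted array: [2, 5, 8, 10]

The merge sort proceeds by recursively splitting the array and merging sorted halves.
After all merges, the sorted array is [2, 5, 8, 10].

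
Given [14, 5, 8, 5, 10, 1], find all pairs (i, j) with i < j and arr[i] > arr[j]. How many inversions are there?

Finding inversions in [14, 5, 8, 5, 10, 1]:

(0, 1): arr[0]=14 > arr[1]=5
(0, 2): arr[0]=14 > arr[2]=8
(0, 3): arr[0]=14 > arr[3]=5
(0, 4): arr[0]=14 > arr[4]=10
(0, 5): arr[0]=14 > arr[5]=1
(1, 5): arr[1]=5 > arr[5]=1
(2, 3): arr[2]=8 > arr[3]=5
(2, 5): arr[2]=8 > arr[5]=1
(3, 5): arr[3]=5 > arr[5]=1
(4, 5): arr[4]=10 > arr[5]=1

Total inversions: 10

The array has 10 inversion(s): (0,1), (0,2), (0,3), (0,4), (0,5), (1,5), (2,3), (2,5), (3,5), (4,5). Each pair (i,j) satisfies i < j and arr[i] > arr[j].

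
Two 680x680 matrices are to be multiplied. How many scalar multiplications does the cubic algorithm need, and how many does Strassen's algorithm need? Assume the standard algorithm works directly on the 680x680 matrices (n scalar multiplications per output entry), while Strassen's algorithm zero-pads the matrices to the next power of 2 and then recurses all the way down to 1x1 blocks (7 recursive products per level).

Matrix multiplication for 680x680 matrices:

Strassen's algorithm requires power-of-2 dimensions. Pad 680x680 to 1024x1024 (next power of 2).

Standard algorithm: 680^3 = 314432000 multiplications
Strassen's algorithm: 7^(log2(1024)) = 7^10 = 282475249 multiplications
Savings: 314432000 - 282475249 = 31956751 multiplications

Standard: 314432000 multiplications (680^3). Strassen: 282475249 multiplications (7^10, after padding to 1024x1024). Strassen reduces 8 recursive multiplications to 7 at each level.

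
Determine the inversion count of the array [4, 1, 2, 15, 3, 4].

Finding inversions in [4, 1, 2, 15, 3, 4]:

(0, 1): arr[0]=4 > arr[1]=1
(0, 2): arr[0]=4 > arr[2]=2
(0, 4): arr[0]=4 > arr[4]=3
(3, 4): arr[3]=15 > arr[4]=3
(3, 5): arr[3]=15 > arr[5]=4

Total inversions: 5

The array has 5 inversion(s): (0,1), (0,2), (0,4), (3,4), (3,5). Each pair (i,j) satisfies i < j and arr[i] > arr[j].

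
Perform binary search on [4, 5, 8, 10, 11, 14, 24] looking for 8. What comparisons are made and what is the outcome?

Binary search for 8 in [4, 5, 8, 10, 11, 14, 24]:

lo=0, hi=6, mid=3, arr[mid]=10 -> 10 > 8, search left half
lo=0, hi=2, mid=1, arr[mid]=5 -> 5 < 8, search right half
lo=2, hi=2, mid=2, arr[mid]=8 -> Found target at index 2!

Binary search finds 8 at index 2 after 3 comparisons. The search repeatedly halves the search space by comparing with the middle element.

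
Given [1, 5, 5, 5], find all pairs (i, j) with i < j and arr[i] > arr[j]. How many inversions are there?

Finding inversions in [1, 5, 5, 5]:


Total inversions: 0

The array has 0 inversions. It is already sorted.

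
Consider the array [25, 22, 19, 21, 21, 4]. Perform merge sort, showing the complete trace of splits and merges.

Merge sort trace:

Split: [25, 22, 19, 21, 21, 4] -> [25, 22, 19] and [21, 21, 4]
  Split: [25, 22, 19] -> [25] and [22, 19]
    Split: [22, 19] -> [22] and [19]
    Merge: [22] + [19] -> [19, 22]
  Merge: [25] + [19, 22] -> [19, 22, 25]
  Split: [21, 21, 4] -> [21] and [21, 4]
    Split: [21, 4] -> [21] and [4]
    Merge: [21] + [4] -> [4, 21]
  Merge: [21] + [4, 21] -> [4, 21, 21]
Merge: [19, 22, 25] + [4, 21, 21] -> [4, 19, 21, 21, 22, 25]

Final sorted array: [4, 19, 21, 21, 22, 25]

The merge sort proceeds by recursively splitting the array and merging sorted halves.
After all merges, the sorted array is [4, 19, 21, 21, 22, 25].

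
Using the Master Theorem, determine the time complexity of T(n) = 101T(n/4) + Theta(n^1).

Master Theorem for T(n) = 101T(n/4) + O(n^1):

a = 101, b = 4, c = 1
log_b(a) = log_4(101) = 3.3291

Case 1: c = 1 < log_4(101) = 3.3291
T(n) = O(n^(log_4 101))

For T(n) = 101T(n/4) + O(n^1): log_4(101) = 3.3291. This is Case 1 of the Master Theorem (c < log_b(a), work dominated by leaves), giving O(n^(log_4 101)).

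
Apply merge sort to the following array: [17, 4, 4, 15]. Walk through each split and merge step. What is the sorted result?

Merge sort trace:

Split: [17, 4, 4, 15] -> [17, 4] and [4, 15]
  Split: [17, 4] -> [17] and [4]
  Merge: [17] + [4] -> [4, 17]
  Split: [4, 15] -> [4] and [15]
  Merge: [4] + [15] -> [4, 15]
Merge: [4, 17] + [4, 15] -> [4, 4, 15, 17]

Final sorted array: [4, 4, 15, 17]

The merge sort proceeds by recursively splitting the array and merging sorted halves.
After all merges, the sorted array is [4, 4, 15, 17].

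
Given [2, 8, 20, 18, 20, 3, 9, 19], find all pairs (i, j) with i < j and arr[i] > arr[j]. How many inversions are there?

Finding inversions in [2, 8, 20, 18, 20, 3, 9, 19]:

(1, 5): arr[1]=8 > arr[5]=3
(2, 3): arr[2]=20 > arr[3]=18
(2, 5): arr[2]=20 > arr[5]=3
(2, 6): arr[2]=20 > arr[6]=9
(2, 7): arr[2]=20 > arr[7]=19
(3, 5): arr[3]=18 > arr[5]=3
(3, 6): arr[3]=18 > arr[6]=9
(4, 5): arr[4]=20 > arr[5]=3
(4, 6): arr[4]=20 > arr[6]=9
(4, 7): arr[4]=20 > arr[7]=19

Total inversions: 10

The array has 10 inversion(s): (1,5), (2,3), (2,5), (2,6), (2,7), (3,5), (3,6), (4,5), (4,6), (4,7). Each pair (i,j) satisfies i < j and arr[i] > arr[j].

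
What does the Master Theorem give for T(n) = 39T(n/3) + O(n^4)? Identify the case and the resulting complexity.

Master Theorem for T(n) = 39T(n/3) + O(n^4):

a = 39, b = 3, c = 4
log_b(a) = log_3(39) = 3.3347

Case 3: c = 4 > log_3(39) = 3.3347
T(n) = O(n^4) = O(n^4)

For T(n) = 39T(n/3) + O(n^4): log_3(39) = 3.3347. This is Case 3 of the Master Theorem (c > log_b(a), work dominated by root), giving O(n^4).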